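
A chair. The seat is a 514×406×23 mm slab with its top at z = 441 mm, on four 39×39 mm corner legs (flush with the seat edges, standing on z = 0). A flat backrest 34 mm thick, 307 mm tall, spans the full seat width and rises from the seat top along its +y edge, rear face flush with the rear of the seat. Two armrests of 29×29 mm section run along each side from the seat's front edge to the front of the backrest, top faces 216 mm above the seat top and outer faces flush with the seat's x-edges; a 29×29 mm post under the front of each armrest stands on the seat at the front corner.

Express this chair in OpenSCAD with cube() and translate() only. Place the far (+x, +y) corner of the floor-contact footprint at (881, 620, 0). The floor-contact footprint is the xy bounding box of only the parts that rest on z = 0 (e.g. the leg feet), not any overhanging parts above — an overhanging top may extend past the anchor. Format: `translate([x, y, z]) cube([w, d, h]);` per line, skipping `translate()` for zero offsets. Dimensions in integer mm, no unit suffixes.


translate([367, 214, 418]) cube([514, 406, 23]);
translate([367, 214, 0]) cube([39, 39, 418]);
translate([842, 214, 0]) cube([39, 39, 418]);
translate([367, 581, 0]) cube([39, 39, 418]);
translate([842, 581, 0]) cube([39, 39, 418]);
translate([367, 586, 441]) cube([514, 34, 307]);
translate([367, 214, 628]) cube([29, 372, 29]);
translate([852, 214, 628]) cube([29, 372, 29]);
translate([367, 214, 441]) cube([29, 29, 187]);
translate([852, 214, 441]) cube([29, 29, 187]);


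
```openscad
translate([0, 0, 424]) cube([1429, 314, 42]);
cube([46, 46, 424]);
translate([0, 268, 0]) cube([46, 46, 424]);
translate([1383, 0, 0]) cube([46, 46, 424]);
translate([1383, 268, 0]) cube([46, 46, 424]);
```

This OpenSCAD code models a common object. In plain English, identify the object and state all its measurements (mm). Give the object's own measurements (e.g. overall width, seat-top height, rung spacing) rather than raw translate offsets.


A bench: a 1429×314 mm seat slab, 42 mm thick, top at z = 466 mm, on four 46×46 mm square legs flush with the seat corners and standing on z = 0.


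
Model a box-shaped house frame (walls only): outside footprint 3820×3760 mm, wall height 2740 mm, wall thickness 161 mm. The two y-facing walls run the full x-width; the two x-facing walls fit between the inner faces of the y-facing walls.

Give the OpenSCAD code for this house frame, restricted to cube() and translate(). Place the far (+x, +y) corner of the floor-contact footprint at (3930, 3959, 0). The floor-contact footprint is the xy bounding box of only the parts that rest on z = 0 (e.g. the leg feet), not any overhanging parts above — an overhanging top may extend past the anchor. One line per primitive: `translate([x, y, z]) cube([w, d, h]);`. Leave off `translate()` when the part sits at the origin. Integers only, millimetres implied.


translate([110, 199, 0]) cube([3820, 161, 2740]);
translate([110, 3798, 0]) cube([3820, 161, 2740]);
translate([110, 360, 0]) cube([161, 3438, 2740]);
translate([3769, 360, 0]) cube([161, 3438, 2740]);


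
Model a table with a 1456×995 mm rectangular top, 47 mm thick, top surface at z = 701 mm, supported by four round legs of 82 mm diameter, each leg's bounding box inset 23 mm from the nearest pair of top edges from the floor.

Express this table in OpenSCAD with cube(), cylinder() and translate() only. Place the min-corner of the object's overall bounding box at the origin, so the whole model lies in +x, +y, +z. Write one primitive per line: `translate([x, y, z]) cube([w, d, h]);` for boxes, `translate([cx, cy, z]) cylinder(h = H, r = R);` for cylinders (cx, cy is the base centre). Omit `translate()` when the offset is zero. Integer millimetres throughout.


translate([0, 0, 654]) cube([1456, 995, 47]);
translate([64, 64, 0]) cylinder(h = 654, r = 41);
translate([1392, 64, 0]) cylinder(h = 654, r = 41);
translate([64, 931, 0]) cylinder(h = 654, r = 41);
translate([1392, 931, 0]) cylinder(h = 654, r = 41);


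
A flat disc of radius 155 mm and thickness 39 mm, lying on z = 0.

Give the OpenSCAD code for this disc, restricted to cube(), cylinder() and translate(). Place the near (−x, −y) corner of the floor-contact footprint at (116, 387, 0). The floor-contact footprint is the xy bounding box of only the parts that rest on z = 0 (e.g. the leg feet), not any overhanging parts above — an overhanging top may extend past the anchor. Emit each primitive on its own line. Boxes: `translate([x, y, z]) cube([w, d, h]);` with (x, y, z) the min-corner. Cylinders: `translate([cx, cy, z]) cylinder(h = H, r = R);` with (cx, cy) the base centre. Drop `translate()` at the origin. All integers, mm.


translate([271, 542, 0]) cylinder(h = 39, r = 155);


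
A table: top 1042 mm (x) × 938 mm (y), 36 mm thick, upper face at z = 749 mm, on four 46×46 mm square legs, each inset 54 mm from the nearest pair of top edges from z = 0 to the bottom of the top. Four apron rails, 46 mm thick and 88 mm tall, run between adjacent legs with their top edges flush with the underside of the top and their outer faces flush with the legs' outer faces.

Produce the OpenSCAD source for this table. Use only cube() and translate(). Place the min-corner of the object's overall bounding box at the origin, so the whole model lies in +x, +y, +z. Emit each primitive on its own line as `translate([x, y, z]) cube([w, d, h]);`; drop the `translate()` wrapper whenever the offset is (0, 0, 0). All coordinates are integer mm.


translate([0, 0, 713]) cube([1042, 938, 36]);
translate([54, 54, 0]) cube([46, 46, 713]);
translate([942, 54, 0]) cube([46, 46, 713]);
translate([54, 838, 0]) cube([46, 46, 713]);
translate([942, 838, 0]) cube([46, 46, 713]);
translate([100, 54, 625]) cube([842, 46, 88]);
translate([100, 838, 625]) cube([842, 46, 88]);
translate([54, 100, 625]) cube([46, 738, 88]);
translate([942, 100, 625]) cube([46, 738, 88]);


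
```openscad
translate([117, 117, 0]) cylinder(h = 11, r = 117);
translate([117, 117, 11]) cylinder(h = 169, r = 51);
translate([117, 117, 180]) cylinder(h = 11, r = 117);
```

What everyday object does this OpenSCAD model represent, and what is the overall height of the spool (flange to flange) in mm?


A spool. The overall height is 191 mm.

Three coaxial cylinders, large–small–large — a spool. Two 11 mm flanges and a 169 mm core give 11 + 169 + 11 = 191 mm.


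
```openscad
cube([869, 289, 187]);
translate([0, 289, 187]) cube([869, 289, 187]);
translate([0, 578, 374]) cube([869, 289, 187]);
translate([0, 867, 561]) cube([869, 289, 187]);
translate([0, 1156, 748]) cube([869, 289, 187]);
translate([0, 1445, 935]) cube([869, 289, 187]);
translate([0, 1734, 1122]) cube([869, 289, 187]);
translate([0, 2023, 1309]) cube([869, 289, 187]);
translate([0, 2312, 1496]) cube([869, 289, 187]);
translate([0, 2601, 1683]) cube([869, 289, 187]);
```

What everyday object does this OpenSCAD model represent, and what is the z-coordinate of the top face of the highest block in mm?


A staircase. The total rise is 1870 mm.

10 identical blocks, each offset up and back from the previous — a staircase. Each step is 187 mm tall and there are 10 of them, so the total rise is 10 × 187 = 1870 mm.


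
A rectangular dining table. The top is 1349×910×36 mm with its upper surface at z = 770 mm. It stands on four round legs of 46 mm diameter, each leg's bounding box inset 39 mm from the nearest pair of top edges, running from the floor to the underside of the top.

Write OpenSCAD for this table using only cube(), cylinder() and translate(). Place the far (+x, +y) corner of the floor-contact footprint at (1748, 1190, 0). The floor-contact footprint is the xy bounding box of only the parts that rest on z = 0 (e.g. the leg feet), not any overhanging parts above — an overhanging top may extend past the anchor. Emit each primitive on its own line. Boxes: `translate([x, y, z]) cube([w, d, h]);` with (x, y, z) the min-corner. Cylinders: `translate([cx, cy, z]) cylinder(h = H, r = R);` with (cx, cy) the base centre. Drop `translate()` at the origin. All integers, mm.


// leg_h = 770 - 36 = 734
translate([438, 319, 734]) cube([1349, 910, 36]);
translate([500, 381, 0]) cylinder(h = 734, r = 23);
translate([1725, 381, 0]) cylinder(h = 734, r = 23);
translate([500, 1167, 0]) cylinder(h = 734, r = 23);
translate([1725, 1167, 0]) cylinder(h = 734, r = 23);


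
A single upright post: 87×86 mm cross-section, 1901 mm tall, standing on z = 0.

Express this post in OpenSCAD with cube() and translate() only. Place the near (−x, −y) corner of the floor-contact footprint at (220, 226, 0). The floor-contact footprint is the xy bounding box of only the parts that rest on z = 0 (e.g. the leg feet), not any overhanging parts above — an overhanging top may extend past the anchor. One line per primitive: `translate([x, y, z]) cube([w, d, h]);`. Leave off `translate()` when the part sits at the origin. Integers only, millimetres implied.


translate([220, 226, 0]) cube([87, 86, 1901]);


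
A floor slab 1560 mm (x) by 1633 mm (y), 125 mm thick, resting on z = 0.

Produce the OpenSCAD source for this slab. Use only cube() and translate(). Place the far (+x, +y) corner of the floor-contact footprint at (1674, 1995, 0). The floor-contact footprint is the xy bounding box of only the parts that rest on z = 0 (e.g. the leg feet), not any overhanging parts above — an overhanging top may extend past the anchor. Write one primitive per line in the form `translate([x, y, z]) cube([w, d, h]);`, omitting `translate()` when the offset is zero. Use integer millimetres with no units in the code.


translate([114, 362, 0]) cube([1560, 1633, 125]);


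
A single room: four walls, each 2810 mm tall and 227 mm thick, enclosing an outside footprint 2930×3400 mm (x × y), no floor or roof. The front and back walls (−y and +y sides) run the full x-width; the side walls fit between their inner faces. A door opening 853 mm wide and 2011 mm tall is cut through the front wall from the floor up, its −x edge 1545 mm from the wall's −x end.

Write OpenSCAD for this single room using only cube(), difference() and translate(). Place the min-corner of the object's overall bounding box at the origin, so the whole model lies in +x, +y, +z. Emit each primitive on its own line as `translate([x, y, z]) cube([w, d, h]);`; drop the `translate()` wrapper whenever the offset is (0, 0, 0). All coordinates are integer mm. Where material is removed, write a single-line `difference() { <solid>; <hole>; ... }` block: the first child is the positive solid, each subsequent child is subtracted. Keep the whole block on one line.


difference() { cube([2930, 227, 2810]); translate([1545, 0, 0]) cube([853, 227, 2011]); }
translate([0, 3173, 0]) cube([2930, 227, 2810]);
translate([0, 227, 0]) cube([227, 2946, 2810]);
translate([2703, 227, 0]) cube([227, 2946, 2810]);


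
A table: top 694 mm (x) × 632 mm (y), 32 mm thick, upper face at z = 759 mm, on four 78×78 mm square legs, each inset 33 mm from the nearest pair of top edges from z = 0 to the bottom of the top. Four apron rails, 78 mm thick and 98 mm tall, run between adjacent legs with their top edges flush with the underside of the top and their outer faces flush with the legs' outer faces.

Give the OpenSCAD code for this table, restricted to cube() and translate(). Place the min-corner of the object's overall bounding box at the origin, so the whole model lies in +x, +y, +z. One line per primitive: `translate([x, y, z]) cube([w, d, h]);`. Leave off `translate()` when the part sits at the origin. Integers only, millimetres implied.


translate([0, 0, 727]) cube([694, 632, 32]);
translate([33, 33, 0]) cube([78, 78, 727]);
translate([583, 33, 0]) cube([78, 78, 727]);
translate([33, 521, 0]) cube([78, 78, 727]);
translate([583, 521, 0]) cube([78, 78, 727]);
translate([111, 33, 629]) cube([472, 78, 98]);
translate([111, 521, 629]) cube([472, 78, 98]);
translate([33, 111, 629]) cube([78, 410, 98]);
translate([583, 111, 629]) cube([78, 410, 98]);


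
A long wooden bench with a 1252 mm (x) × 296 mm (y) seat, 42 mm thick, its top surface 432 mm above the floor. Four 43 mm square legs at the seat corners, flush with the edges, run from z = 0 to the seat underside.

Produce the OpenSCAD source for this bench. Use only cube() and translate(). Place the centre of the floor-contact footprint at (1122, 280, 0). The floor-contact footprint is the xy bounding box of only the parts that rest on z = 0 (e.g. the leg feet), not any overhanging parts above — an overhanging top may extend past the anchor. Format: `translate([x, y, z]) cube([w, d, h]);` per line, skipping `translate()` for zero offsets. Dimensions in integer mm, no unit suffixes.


translate([496, 132, 390]) cube([1252, 296, 42]);
translate([496, 132, 0]) cube([43, 43, 390]);
translate([496, 385, 0]) cube([43, 43, 390]);
translate([1705, 132, 0]) cube([43, 43, 390]);
translate([1705, 385, 0]) cube([43, 43, 390]);


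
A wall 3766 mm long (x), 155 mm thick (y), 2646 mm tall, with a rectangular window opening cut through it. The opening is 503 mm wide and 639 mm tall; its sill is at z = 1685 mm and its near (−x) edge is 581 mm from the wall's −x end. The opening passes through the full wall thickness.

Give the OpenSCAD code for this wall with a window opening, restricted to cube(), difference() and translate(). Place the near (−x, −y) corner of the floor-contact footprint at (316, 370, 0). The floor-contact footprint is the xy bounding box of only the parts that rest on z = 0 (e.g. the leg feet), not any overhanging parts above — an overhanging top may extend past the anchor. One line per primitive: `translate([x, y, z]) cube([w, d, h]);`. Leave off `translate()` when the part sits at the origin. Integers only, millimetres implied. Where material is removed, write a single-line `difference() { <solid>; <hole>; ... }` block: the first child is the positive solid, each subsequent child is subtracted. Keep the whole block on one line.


difference() { translate([316, 370, 0]) cube([3766, 155, 2646]); translate([897, 370, 1685]) cube([503, 155, 639]); }


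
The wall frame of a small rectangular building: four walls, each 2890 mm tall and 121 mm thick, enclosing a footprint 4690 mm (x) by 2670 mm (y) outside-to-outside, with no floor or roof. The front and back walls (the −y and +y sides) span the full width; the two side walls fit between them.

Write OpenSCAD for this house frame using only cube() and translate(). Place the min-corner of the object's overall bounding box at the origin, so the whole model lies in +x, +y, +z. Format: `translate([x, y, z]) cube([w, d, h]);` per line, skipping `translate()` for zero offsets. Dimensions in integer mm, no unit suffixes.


cube([4690, 121, 2890]);
translate([0, 2549, 0]) cube([4690, 121, 2890]);
translate([0, 121, 0]) cube([121, 2428, 2890]);
translate([4569, 121, 0]) cube([121, 2428, 2890]);


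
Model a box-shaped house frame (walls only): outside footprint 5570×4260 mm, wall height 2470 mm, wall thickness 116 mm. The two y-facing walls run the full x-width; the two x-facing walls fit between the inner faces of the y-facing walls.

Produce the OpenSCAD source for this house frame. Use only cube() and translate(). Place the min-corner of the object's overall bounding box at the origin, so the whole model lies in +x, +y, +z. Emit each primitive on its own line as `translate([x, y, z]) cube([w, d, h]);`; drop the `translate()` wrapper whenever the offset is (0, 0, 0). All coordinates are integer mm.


cube([5570, 116, 2470]);
translate([0, 4144, 0]) cube([5570, 116, 2470]);
translate([0, 116, 0]) cube([116, 4028, 2470]);
translate([5454, 116, 0]) cube([116, 4028, 2470]);


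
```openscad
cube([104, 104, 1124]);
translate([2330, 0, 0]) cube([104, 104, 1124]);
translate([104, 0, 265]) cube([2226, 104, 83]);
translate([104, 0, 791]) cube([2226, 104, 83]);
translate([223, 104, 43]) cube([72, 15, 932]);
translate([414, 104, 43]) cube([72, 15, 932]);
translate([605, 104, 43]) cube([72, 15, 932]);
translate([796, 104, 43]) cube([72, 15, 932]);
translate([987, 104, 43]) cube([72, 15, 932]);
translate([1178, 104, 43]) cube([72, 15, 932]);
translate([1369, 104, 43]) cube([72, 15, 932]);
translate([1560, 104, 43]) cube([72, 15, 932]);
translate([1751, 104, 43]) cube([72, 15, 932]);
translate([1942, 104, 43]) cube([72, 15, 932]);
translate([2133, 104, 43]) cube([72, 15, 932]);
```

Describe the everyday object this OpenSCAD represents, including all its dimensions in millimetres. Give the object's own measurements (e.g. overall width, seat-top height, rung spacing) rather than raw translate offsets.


A fence section. Two 104×104 mm posts, 1124 mm tall, stand on the floor with a clear span of 2226 mm between their inner faces. Two horizontal rails of 104×83 mm section span the gap between the posts with their undersides at z = 265 mm and z = 791 mm, flush with the posts' −y face. 11 pickets, each 72 mm wide, 15 mm thick and 932 mm tall, are fixed to the +y face of the rails with their bottoms at z = 43 mm, spaced across the span with a 119 mm gap after the −x post and between neighbouring pickets, with 125 mm left before the +x post.


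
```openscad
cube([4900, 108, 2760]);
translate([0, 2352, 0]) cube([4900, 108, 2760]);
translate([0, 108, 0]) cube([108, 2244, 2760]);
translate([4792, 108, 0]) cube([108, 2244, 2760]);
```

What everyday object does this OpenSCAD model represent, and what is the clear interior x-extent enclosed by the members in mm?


A house (or room) frame. The interior width is 4684 mm.

Four 2760 mm walls enclosing a rectangle with no floor or roof — a room or house frame. Outside width is 4900 mm and wall thickness is 108 mm, so the interior width is 4900 − 2 × 108 = 4684 mm.


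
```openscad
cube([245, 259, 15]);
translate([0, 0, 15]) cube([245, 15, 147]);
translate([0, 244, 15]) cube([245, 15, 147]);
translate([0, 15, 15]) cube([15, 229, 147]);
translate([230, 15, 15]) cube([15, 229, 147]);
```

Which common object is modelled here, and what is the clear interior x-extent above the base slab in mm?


An open box. The internal width is 215 mm.

A 245×259 base slab with four walls standing on it — an open box. The base is 245 mm wide and the walls are 15 mm thick, so the internal width is 245 − 2 × 15 = 215 mm.


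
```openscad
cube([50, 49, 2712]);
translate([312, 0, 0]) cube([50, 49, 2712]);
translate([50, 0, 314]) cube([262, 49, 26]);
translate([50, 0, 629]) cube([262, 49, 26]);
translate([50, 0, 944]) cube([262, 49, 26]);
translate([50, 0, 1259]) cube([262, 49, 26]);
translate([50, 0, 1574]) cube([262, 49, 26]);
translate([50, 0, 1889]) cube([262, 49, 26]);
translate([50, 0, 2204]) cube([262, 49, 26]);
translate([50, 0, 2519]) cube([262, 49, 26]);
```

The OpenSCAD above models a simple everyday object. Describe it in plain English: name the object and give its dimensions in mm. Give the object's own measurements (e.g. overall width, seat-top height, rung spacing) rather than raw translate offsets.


A straight ladder. Two 50×49 mm vertical rails, 2712 mm tall, stand 362 mm apart (outside-to-outside) with their front faces coplanar on the −y side. 8 rungs, each 49 mm deep and 26 mm tall, span between the inner faces of the rails, front faces flush with the rails. The lowest rung's underside is at z = 314 mm and rungs are spaced 315 mm apart (underside to underside).


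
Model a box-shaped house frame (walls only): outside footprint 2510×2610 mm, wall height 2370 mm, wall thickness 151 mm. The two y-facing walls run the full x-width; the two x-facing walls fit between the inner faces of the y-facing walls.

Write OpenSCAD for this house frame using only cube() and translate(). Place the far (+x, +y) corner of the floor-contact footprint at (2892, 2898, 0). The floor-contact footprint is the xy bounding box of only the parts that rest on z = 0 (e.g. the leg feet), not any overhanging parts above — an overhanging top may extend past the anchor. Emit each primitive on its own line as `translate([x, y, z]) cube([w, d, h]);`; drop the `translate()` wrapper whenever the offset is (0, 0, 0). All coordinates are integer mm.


translate([382, 288, 0]) cube([2510, 151, 2370]);
translate([382, 2747, 0]) cube([2510, 151, 2370]);
translate([382, 439, 0]) cube([151, 2308, 2370]);
translate([2741, 439, 0]) cube([151, 2308, 2370]);


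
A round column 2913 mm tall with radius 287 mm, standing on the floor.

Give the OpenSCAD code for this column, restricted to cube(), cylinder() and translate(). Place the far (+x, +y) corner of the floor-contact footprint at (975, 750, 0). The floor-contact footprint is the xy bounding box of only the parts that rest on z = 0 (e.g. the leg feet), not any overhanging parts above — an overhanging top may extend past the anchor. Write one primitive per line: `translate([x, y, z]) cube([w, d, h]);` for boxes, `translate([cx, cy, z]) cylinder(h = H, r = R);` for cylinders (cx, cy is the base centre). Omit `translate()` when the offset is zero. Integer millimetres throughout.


translate([688, 463, 0]) cylinder(h = 2913, r = 287);


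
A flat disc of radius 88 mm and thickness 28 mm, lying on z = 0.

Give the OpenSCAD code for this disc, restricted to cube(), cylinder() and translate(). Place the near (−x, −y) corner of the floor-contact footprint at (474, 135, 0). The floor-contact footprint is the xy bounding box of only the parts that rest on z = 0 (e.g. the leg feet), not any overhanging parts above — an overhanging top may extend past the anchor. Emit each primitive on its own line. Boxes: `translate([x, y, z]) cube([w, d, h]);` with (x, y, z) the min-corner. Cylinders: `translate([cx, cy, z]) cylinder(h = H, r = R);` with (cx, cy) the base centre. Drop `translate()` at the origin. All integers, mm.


translate([562, 223, 0]) cylinder(h = 28, r = 88);


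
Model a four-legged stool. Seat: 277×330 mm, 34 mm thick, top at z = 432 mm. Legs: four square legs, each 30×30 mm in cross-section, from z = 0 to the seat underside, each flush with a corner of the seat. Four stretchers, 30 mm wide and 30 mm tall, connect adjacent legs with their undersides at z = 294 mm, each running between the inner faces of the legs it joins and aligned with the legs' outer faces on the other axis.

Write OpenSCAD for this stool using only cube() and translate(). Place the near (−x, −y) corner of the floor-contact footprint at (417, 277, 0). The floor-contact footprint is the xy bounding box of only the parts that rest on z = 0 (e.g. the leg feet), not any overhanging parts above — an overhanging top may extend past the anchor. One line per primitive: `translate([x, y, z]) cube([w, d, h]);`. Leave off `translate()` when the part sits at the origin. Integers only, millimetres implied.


translate([417, 277, 398]) cube([277, 330, 34]);
translate([417, 277, 0]) cube([30, 30, 398]);
translate([664, 277, 0]) cube([30, 30, 398]);
translate([417, 577, 0]) cube([30, 30, 398]);
translate([664, 577, 0]) cube([30, 30, 398]);
translate([447, 277, 294]) cube([217, 30, 30]);
translate([447, 577, 294]) cube([217, 30, 30]);
translate([417, 307, 294]) cube([30, 270, 30]);
translate([664, 307, 294]) cube([30, 270, 30]);


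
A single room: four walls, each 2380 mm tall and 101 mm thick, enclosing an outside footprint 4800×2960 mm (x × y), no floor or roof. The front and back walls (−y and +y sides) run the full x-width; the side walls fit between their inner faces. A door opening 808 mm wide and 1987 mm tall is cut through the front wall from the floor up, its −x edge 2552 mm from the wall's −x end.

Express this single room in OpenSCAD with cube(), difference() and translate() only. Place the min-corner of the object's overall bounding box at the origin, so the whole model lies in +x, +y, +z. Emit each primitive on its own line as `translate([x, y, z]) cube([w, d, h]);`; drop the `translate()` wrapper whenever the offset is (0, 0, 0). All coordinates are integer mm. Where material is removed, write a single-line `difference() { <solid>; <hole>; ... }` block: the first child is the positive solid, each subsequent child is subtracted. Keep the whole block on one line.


difference() { cube([4800, 101, 2380]); translate([2552, 0, 0]) cube([808, 101, 1987]); }
translate([0, 2859, 0]) cube([4800, 101, 2380]);
translate([0, 101, 0]) cube([101, 2758, 2380]);
translate([4699, 101, 0]) cube([101, 2758, 2380]);


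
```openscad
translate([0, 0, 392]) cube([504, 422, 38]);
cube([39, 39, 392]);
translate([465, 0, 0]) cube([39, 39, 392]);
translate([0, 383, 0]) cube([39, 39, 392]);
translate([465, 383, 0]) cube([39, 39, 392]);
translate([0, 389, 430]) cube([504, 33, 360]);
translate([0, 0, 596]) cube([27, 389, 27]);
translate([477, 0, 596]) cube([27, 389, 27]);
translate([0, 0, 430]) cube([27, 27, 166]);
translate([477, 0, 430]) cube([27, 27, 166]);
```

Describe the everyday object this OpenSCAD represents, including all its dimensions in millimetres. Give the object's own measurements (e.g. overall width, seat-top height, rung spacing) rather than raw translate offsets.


A chair. The seat is a 504×422×38 mm slab with its top at z = 430 mm, on four 39×39 mm corner legs (flush with the seat edges, standing on z = 0). A flat backrest 33 mm thick, 360 mm tall, spans the full seat width and rises from the seat top along its +y edge, rear face flush with the rear of the seat. Two armrests of 27×27 mm section run along each side from the seat's front edge to the front of the backrest, top faces 193 mm above the seat top and outer faces flush with the seat's x-edges; a 27×27 mm post under the front of each armrest stands on the seat at the front corner.


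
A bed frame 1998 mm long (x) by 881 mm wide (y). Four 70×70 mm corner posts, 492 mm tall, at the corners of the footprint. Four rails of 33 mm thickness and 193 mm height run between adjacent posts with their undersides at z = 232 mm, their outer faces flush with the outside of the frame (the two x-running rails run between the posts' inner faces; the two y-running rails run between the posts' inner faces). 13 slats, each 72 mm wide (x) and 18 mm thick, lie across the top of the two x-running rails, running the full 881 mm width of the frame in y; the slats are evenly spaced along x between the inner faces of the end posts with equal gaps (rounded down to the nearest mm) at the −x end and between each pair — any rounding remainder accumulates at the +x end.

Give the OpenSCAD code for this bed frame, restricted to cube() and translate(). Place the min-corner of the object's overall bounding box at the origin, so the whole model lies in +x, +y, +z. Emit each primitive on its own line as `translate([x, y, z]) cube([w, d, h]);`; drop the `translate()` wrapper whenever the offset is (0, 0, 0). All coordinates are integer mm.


cube([70, 70, 492]);
translate([0, 811, 0]) cube([70, 70, 492]);
translate([1928, 0, 0]) cube([70, 70, 492]);
translate([1928, 811, 0]) cube([70, 70, 492]);
translate([70, 0, 232]) cube([1858, 33, 193]);
translate([70, 848, 232]) cube([1858, 33, 193]);
translate([0, 70, 232]) cube([33, 741, 193]);
translate([1965, 70, 232]) cube([33, 741, 193]);
translate([135, 0, 425]) cube([72, 881, 18]);
translate([272, 0, 425]) cube([72, 881, 18]);
translate([409, 0, 425]) cube([72, 881, 18]);
translate([546, 0, 425]) cube([72, 881, 18]);
translate([683, 0, 425]) cube([72, 881, 18]);
translate([820, 0, 425]) cube([72, 881, 18]);
translate([957, 0, 425]) cube([72, 881, 18]);
translate([1094, 0, 425]) cube([72, 881, 18]);
translate([1231, 0, 425]) cube([72, 881, 18]);
translate([1368, 0, 425]) cube([72, 881, 18]);
translate([1505, 0, 425]) cube([72, 881, 18]);
translate([1642, 0, 425]) cube([72, 881, 18]);
translate([1779, 0, 425]) cube([72, 881, 18]);


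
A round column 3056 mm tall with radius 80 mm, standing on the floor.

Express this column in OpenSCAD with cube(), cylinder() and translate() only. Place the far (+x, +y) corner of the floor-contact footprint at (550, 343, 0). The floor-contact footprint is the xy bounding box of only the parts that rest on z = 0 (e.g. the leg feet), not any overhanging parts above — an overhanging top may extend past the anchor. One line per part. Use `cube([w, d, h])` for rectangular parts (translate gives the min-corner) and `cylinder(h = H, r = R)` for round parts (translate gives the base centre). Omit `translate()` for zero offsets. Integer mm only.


translate([470, 263, 0]) cylinder(h = 3056, r = 80);


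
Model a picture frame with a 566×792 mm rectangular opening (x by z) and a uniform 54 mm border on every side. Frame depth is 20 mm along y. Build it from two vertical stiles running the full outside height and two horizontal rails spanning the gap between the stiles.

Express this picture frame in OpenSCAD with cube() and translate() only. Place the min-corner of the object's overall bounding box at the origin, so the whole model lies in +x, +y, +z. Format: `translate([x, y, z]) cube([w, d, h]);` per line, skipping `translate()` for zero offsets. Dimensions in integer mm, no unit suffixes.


cube([54, 20, 900]);
translate([620, 0, 0]) cube([54, 20, 900]);
translate([54, 0, 0]) cube([566, 20, 54]);
translate([54, 0, 846]) cube([566, 20, 54]);


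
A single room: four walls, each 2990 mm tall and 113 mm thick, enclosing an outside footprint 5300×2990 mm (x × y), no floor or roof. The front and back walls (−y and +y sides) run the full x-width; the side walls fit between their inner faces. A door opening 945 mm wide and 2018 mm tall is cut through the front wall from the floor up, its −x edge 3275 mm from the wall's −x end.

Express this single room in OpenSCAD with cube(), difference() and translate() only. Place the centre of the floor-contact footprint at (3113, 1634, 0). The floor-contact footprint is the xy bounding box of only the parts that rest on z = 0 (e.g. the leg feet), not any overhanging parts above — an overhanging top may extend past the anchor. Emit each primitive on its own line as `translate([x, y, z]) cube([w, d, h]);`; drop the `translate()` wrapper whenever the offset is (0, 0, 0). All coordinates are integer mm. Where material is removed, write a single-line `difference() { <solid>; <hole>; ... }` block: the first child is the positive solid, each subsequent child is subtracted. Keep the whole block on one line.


difference() { translate([463, 139, 0]) cube([5300, 113, 2990]); translate([3738, 139, 0]) cube([945, 113, 2018]); }
translate([463, 3016, 0]) cube([5300, 113, 2990]);
translate([463, 252, 0]) cube([113, 2764, 2990]);
translate([5650, 252, 0]) cube([113, 2764, 2990]);


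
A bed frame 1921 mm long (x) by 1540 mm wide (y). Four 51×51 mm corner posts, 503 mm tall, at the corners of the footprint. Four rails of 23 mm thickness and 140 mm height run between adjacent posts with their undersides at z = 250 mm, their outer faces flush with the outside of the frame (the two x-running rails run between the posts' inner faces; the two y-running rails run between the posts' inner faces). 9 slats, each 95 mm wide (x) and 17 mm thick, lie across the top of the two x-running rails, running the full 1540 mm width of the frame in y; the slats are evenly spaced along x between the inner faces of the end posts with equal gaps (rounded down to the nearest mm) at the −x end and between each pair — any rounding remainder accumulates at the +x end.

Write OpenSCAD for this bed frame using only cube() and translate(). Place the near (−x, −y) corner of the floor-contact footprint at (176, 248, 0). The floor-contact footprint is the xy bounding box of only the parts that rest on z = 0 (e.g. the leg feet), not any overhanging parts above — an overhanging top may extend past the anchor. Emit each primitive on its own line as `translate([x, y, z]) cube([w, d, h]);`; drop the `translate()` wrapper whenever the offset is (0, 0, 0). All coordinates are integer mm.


translate([176, 248, 0]) cube([51, 51, 503]);
translate([176, 1737, 0]) cube([51, 51, 503]);
translate([2046, 248, 0]) cube([51, 51, 503]);
translate([2046, 1737, 0]) cube([51, 51, 503]);
translate([227, 248, 250]) cube([1819, 23, 140]);
translate([227, 1765, 250]) cube([1819, 23, 140]);
translate([176, 299, 250]) cube([23, 1438, 140]);
translate([2074, 299, 250]) cube([23, 1438, 140]);
translate([323, 248, 390]) cube([95, 1540, 17]);
translate([514, 248, 390]) cube([95, 1540, 17]);
translate([705, 248, 390]) cube([95, 1540, 17]);
translate([896, 248, 390]) cube([95, 1540, 17]);
translate([1087, 248, 390]) cube([95, 1540, 17]);
translate([1278, 248, 390]) cube([95, 1540, 17]);
translate([1469, 248, 390]) cube([95, 1540, 17]);
translate([1660, 248, 390]) cube([95, 1540, 17]);
translate([1851, 248, 390]) cube([95, 1540, 17]);


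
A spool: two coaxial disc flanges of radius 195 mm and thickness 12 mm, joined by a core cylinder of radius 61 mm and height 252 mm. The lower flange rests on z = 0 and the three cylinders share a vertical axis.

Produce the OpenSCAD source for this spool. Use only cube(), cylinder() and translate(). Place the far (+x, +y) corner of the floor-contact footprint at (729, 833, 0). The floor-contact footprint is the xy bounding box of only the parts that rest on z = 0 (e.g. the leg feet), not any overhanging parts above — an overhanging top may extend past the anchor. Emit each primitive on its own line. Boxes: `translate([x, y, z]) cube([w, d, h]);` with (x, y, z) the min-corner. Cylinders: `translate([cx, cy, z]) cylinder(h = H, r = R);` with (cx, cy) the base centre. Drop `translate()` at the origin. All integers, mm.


translate([534, 638, 0]) cylinder(h = 12, r = 195);
translate([534, 638, 12]) cylinder(h = 252, r = 61);
translate([534, 638, 264]) cylinder(h = 12, r = 195);


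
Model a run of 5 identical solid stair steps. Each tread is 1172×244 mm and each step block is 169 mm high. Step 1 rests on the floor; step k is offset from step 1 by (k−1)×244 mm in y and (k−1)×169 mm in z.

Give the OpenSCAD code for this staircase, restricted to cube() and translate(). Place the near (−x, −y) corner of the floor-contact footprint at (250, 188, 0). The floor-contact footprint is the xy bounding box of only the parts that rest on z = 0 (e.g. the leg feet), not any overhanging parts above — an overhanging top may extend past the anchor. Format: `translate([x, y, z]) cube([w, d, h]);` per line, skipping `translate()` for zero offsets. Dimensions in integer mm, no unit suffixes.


translate([250, 188, 0]) cube([1172, 244, 169]);
translate([250, 432, 169]) cube([1172, 244, 169]);
translate([250, 676, 338]) cube([1172, 244, 169]);
translate([250, 920, 507]) cube([1172, 244, 169]);
translate([250, 1164, 676]) cube([1172, 244, 169]);


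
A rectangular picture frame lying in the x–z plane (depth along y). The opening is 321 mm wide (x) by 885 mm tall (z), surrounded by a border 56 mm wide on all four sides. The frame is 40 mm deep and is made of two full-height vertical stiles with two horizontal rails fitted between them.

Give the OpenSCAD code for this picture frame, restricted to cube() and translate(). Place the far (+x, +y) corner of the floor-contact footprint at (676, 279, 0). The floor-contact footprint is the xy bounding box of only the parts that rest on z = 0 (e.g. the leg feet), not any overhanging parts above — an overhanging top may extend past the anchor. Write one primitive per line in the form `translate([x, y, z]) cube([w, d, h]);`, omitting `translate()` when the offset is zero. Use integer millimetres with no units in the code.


translate([243, 239, 0]) cube([56, 40, 997]);
translate([620, 239, 0]) cube([56, 40, 997]);
translate([299, 239, 0]) cube([321, 40, 56]);
translate([299, 239, 941]) cube([321, 40, 56]);


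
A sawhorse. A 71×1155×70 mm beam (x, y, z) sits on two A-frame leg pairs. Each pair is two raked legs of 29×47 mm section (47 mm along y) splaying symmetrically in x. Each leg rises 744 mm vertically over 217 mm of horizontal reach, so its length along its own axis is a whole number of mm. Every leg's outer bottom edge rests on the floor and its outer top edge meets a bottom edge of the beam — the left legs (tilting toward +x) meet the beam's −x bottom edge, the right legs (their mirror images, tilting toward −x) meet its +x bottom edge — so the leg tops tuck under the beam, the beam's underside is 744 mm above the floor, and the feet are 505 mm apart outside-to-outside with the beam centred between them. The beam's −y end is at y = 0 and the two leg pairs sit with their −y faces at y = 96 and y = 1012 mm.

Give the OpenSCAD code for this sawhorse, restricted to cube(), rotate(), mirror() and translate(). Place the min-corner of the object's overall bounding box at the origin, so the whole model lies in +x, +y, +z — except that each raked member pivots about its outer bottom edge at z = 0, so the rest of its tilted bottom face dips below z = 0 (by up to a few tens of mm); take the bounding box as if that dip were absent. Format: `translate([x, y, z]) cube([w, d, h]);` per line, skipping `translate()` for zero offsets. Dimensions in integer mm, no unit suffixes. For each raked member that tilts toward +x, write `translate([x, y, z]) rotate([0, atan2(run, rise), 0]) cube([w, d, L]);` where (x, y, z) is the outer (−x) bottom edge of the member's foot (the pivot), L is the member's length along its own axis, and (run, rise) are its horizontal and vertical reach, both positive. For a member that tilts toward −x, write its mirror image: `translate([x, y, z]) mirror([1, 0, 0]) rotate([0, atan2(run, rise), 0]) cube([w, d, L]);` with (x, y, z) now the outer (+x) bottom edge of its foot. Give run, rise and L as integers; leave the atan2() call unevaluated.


translate([217, 0, 744]) cube([71, 1155, 70]);
translate([0, 96, 0]) rotate([0, atan2(217, 744), 0]) cube([29, 47, 775]);
translate([505, 96, 0]) mirror([1, 0, 0]) rotate([0, atan2(217, 744), 0]) cube([29, 47, 775]);
translate([0, 1012, 0]) rotate([0, atan2(217, 744), 0]) cube([29, 47, 775]);
translate([505, 1012, 0]) mirror([1, 0, 0]) rotate([0, atan2(217, 744), 0]) cube([29, 47, 775]);


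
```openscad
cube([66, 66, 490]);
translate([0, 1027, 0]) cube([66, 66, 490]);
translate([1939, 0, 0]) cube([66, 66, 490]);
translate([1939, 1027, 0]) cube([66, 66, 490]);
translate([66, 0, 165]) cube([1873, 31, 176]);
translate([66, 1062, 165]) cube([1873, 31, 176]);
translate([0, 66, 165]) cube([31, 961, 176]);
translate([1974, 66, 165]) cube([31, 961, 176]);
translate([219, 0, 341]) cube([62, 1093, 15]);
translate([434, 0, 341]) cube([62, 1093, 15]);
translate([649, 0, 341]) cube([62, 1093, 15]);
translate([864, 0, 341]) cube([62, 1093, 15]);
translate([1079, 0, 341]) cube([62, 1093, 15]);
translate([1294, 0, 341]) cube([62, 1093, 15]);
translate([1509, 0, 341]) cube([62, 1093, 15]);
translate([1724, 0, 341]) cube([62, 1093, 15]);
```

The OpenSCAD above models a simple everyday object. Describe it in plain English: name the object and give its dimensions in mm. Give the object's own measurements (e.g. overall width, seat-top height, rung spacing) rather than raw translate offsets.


A bed frame 2005 mm long (x) by 1093 mm wide (y). Four 66×66 mm corner posts, 490 mm tall, at the corners of the footprint. Four rails of 31 mm thickness and 176 mm height run between adjacent posts with their undersides at z = 165 mm, their outer faces flush with the outside of the frame (the two x-running rails run between the posts' inner faces; the two y-running rails run between the posts' inner faces). 8 slats, each 62 mm wide (x) and 15 mm thick, lie across the top of the two x-running rails, running the full 1093 mm width of the frame in y; along x they sit between the end posts with a 153 mm gap after the −x posts and between neighbouring slats and before the +x posts.


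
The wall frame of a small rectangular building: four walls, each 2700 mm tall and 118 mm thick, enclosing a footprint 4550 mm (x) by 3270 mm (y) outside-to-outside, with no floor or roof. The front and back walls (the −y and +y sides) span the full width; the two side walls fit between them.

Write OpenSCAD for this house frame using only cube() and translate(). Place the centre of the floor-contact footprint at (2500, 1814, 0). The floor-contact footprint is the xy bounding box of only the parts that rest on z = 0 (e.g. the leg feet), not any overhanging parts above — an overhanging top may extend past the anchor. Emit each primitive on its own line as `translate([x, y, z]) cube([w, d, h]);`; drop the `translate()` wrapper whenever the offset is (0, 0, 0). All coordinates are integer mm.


translate([225, 179, 0]) cube([4550, 118, 2700]);
translate([225, 3331, 0]) cube([4550, 118, 2700]);
translate([225, 297, 0]) cube([118, 3034, 2700]);
translate([4657, 297, 0]) cube([118, 3034, 2700]);
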